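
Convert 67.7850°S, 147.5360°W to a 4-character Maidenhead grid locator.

BC62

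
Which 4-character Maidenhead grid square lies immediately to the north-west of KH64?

Longitude square 6; −1 → 5.
Latitude square 4; +1 → 5.

KH55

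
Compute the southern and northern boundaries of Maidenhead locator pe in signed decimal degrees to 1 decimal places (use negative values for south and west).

Field P=15, E=4: +15·20° lon, +4·10° lat → SW at lon 120°, lat -50°.
Cell spans 20° lon × 10° lat.
south -50.0, north -40.0.

-50.0, -40.0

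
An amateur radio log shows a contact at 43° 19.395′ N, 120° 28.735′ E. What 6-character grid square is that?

PN03fh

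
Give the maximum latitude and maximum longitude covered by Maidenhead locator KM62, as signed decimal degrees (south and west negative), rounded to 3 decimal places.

Field K=10, M=12: +10·20° lon, +12·10° lat → SW at lon 20°, lat 30°.
Square 6, 2: +6·2° lon, +2·1° lat → SW at lon 32°, lat 32°.
Cell spans 2° lon × 1° lat. NE corner is SW corner plus one full cell.
latitude 33.000, longitude 34.000.

33.000, 34.000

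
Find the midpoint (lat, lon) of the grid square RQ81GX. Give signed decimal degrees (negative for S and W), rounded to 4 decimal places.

71.9792, 176.5417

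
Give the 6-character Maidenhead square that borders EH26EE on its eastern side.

EH26fe

Longitude subsquare e = 4; +1 → 5 = f.
The latitude characters are unchanged.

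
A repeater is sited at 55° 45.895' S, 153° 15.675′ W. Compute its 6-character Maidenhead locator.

BD34if

Offset from 180°W / 90°S: lon 26.7388°, lat 34.2351°.
Field: lon ⌊26.7388/20⌋ = 1 → B; lat ⌊34.2351/10⌋ = 3 → D.
Square: lon ⌊6.7388/2⌋ = 3; lat ⌊4.2351/1⌋ = 4.
Subsquare: lon ⌊0.7388/0.0833333⌋ = 8 → i; lat ⌊0.2351/0.0416667⌋ = 5 → f.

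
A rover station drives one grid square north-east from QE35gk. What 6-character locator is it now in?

QE35hl

Longitude subsquare g = 6; +1 → 7 = h.
Latitude subsquare k = 10; +1 → 11 = l.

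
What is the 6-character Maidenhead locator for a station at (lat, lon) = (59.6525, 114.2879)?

OO79dp

Shift to the Maidenhead origin (180°W, 90°S): lon 294.2879, lat 149.6525.
Field (20°×10°, letters A–R): lon ⌊294.2879/20⌋ = 14 → O; lat ⌊149.6525/10⌋ = 14 → O.
Square (2°×1°, digits 0–9): lon ⌊14.2879/2⌋ = 7; lat ⌊9.6525/1⌋ = 9.
Subsquare (5′×2.5′, letters a–x): lon ⌊0.2879/0.0833333⌋ = 3 → d; lat ⌊0.6525/0.0416667⌋ = 15 → p.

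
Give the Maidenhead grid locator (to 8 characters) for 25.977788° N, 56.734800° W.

GL15px14

Offset from 180°W / 90°S: lon 123.26520°, lat 115.97779°.
Field: lon ⌊123.26520/20⌋ = 6 → G; lat ⌊115.97779/10⌋ = 11 → L.
Square: lon ⌊3.26520/2⌋ = 1; lat ⌊5.97779/1⌋ = 5.
Subsquare: lon ⌊1.26520/0.0833333⌋ = 15 → p; lat ⌊0.97779/0.0416667⌋ = 23 → x.
Extended square: lon ⌊0.01520/0.00833333⌋ = 1; lat ⌊0.01945/0.00416667⌋ = 4.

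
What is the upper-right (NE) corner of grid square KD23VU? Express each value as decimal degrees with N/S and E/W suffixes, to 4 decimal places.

56.1250° S, 25.8333° E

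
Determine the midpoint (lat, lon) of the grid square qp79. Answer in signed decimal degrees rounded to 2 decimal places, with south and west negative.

69.50, 155.00

Field Q=16, P=15: +16·20° lon, +15·10° lat → SW at lon 140°, lat 60°.
Square 7, 9: +7·2° lon, +9·1° lat → SW at lon 154°, lat 69°.
Cell spans 2° lon × 1° lat. Centre is SW corner plus half of each.
latitude 69.50, longitude 155.00.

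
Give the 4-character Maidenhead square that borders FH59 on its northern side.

FI50

Latitude square 9; +1 → 10, wraps to 0, carry into field.
Latitude field H = 7; +1 → 8 = I.
The longitude characters are unchanged.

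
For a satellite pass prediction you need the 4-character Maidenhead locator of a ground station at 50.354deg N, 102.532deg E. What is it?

Offset from 180°W / 90°S: lon 282.53°, lat 140.35°.
Field (20°×10°, letters A–R): lon ⌊282.53/20⌋ = 14 → O; lat ⌊140.35/10⌋ = 14 → O.
Square (2°×1°, digits 0–9): lon ⌊2.53/2⌋ = 1; lat ⌊0.35/1⌋ = 0.

OO10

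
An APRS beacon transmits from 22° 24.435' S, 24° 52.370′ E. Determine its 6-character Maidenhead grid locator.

Offset from 180°W / 90°S: lon 204.8728°, lat 67.5927°.
Field: 204.8728/20 → 10 → K, 67.5927/10 → 6 → G; chars KG.
Square: 4.8728/2 → 2, 7.5927/1 → 7; chars 27.
Subsquare: 0.8728/0.0833333 → 10 → k, 0.5927/0.0416667 → 14 → o; chars ko.

KG27ko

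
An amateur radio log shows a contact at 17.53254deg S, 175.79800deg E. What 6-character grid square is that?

Offset from 180°W / 90°S: lon 355.7980°, lat 72.4675°.
Field: 355.7980/20 → 17 → R, 72.4675/10 → 7 → H; chars RH.
Square: 15.7980/2 → 7, 2.4675/1 → 2; chars 72.
Subsquare: 1.7980/0.0833333 → 21 → v, 0.4675/0.0416667 → 11 → l; chars vl.

RH72vl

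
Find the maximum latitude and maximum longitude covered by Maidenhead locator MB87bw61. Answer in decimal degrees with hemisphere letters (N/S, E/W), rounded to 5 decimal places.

72.07500° S, 76.14167° E

Field M=12, B=1: +12·20° lon, +1·10° lat → SW at lon 60°, lat -80°.
Square 8, 7: +8·2° lon, +7·1° lat → SW at lon 76°, lat -73°.
Subsquare b=1, w=22: +1·0.0833333° lon, +22·0.0416667° lat → SW at lon 76.0833°, lat -72.0833°.
Extended square 6, 1: +6·0.00833333° lon, +1·0.00416667° lat → SW at lon 76.1333°, lat -72.0792°.
Cell spans 0.00833333° lon × 0.00416667° lat. NE corner is SW corner plus one full cell.
latitude 72.07500° S, longitude 76.14167° E.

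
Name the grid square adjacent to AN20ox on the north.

AN21oa

Latitude subsquare x = 23; +1 → 24, wraps to 0 = a, carry into square.
Latitude square 0; +1 → 1.
The longitude characters are unchanged.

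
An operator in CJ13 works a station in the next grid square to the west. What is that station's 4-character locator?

CJ03

Longitude square 1; −1 → 0.
The latitude characters are unchanged.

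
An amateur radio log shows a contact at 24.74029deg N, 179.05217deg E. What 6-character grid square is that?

RL94mr

Shift to the Maidenhead origin (180°W, 90°S): lon 359.0522, lat 114.7403.
Field: lon ⌊359.0522/20⌋ = 17 → R; lat ⌊114.7403/10⌋ = 11 → L.
Square: lon ⌊19.0522/2⌋ = 9; lat ⌊4.7403/1⌋ = 4.
Subsquare: lon ⌊1.0522/0.0833333⌋ = 12 → m; lat ⌊0.7403/0.0416667⌋ = 17 → r.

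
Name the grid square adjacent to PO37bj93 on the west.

PO37bj83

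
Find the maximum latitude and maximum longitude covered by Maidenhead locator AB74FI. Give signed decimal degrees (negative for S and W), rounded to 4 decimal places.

Field A=0, B=1: +0·20° lon, +1·10° lat → SW at lon -180°, lat -80°.
Square 7, 4: +7·2° lon, +4·1° lat → SW at lon -166°, lat -76°.
Subsquare f=5, i=8: +5·0.0833333° lon, +8·0.0416667° lat → SW at lon -165.583°, lat -75.6667°.
Cell spans 0.0833333° lon × 0.0416667° lat. NE corner is SW corner plus one full cell.
latitude -75.6250, longitude -165.5000.

-75.6250, -165.5000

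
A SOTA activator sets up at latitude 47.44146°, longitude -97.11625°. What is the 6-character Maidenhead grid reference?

Shift to the Maidenhead origin (180°W, 90°S): lon 82.8838, lat 137.4415.
Field: lon ⌊82.8838/20⌋ = 4 → E; lat ⌊137.4415/10⌋ = 13 → N.
Square: lon ⌊2.8838/2⌋ = 1; lat ⌊7.4415/1⌋ = 7.
Subsquare: lon ⌊0.8838/0.0833333⌋ = 10 → k; lat ⌊0.4415/0.0416667⌋ = 10 → k.

EN17kk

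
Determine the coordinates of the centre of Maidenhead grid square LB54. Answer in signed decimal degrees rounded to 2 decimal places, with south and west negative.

-75.50, 51.00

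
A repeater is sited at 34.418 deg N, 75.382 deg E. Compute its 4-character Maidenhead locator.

MM74

Offset from 180°W / 90°S: lon 255.38°, lat 124.42°.
Field (20°×10°, letters A–R): 255.38/20 → 12 → M, 124.42/10 → 12 → M; chars MM.
Square (2°×1°, digits 0–9): 15.38/2 → 7, 4.42/1 → 4; chars 74.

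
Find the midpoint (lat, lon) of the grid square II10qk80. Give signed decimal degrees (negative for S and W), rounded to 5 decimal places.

Field I=8, I=8: +8·20° lon, +8·10° lat → SW at lon -20°, lat -10°.
Square 1, 0: +1·2° lon, +0·1° lat → SW at lon -18°, lat -10°.
Subsquare q=16, k=10: +16·0.0833333° lon, +10·0.0416667° lat → SW at lon -16.6667°, lat -9.58333°.
Extended square 8, 0: +8·0.00833333° lon, +0·0.00416667° lat → SW at lon -16.6°, lat -9.58333°.
Cell spans 0.00833333° lon × 0.00416667° lat. Centre is SW corner plus half of each.
latitude -9.58125, longitude -16.59583.

-9.58125, -16.59583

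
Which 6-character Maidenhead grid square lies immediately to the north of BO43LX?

BO44la

Latitude subsquare x = 23; +1 → 24, wraps to 0 = a, carry into square.
Latitude square 3; +1 → 4.
The longitude characters are unchanged.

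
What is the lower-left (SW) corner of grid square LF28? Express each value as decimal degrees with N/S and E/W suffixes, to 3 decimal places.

32.000° S, 44.000° E

Field L=11, F=5: +11·20° lon, +5·10° lat → SW at lon 40°, lat -40°.
Square 2, 8: +2·2° lon, +8·1° lat → SW at lon 44°, lat -32°.
latitude 32.000° S, longitude 44.000° E.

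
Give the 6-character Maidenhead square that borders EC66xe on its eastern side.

Longitude subsquare x = 23; +1 → 24, wraps to 0 = a, carry into square.
Longitude square 6; +1 → 7.
The latitude characters are unchanged.

EC76ae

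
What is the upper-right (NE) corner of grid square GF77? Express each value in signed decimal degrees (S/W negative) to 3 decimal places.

Field G=6, F=5: +6·20° lon, +5·10° lat → SW at lon -60°, lat -40°.
Square 7, 7: +7·2° lon, +7·1° lat → SW at lon -46°, lat -33°.
Cell spans 2° lon × 1° lat. NE corner is SW corner plus one full cell.
latitude -32.000, longitude -44.000.

-32.000, -44.000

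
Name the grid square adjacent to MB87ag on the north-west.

MB77xh

Longitude subsquare a = 0; −1 → -1, wraps to 23 = x, carry into square.
Longitude square 8; −1 → 7.
Latitude subsquare g = 6; +1 → 7 = h.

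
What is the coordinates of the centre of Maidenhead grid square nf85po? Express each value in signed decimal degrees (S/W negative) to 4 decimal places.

Field N=13, F=5: +13·20° lon, +5·10° lat → SW at lon 80°, lat -40°.
Square 8, 5: +8·2° lon, +5·1° lat → SW at lon 96°, lat -35°.
Subsquare p=15, o=14: +15·0.0833333° lon, +14·0.0416667° lat → SW at lon 97.25°, lat -34.4167°.
Cell spans 0.0833333° lon × 0.0416667° lat. Centre is SW corner plus half of each.
latitude -34.3958, longitude 97.2917.

-34.3958, 97.2917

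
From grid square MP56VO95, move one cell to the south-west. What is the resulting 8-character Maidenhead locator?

MP56vo84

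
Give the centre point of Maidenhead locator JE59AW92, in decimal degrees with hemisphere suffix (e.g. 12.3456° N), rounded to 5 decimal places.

Field J=9, E=4: +9·20° lon, +4·10° lat → SW at lon 0°, lat -50°.
Square 5, 9: +5·2° lon, +9·1° lat → SW at lon 10°, lat -41°.
Subsquare a=0, w=22: +0·0.0833333° lon, +22·0.0416667° lat → SW at lon 10°, lat -40.0833°.
Extended square 9, 2: +9·0.00833333° lon, +2·0.00416667° lat → SW at lon 10.075°, lat -40.075°.
Cell spans 0.00833333° lon × 0.00416667° lat. Centre is SW corner plus half of each.
latitude 40.07292° S, longitude 10.07917° E.

40.07292° S, 10.07917° E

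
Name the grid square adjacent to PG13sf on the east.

PG13tf

Longitude subsquare s = 18; +1 → 19 = t.
The latitude characters are unchanged.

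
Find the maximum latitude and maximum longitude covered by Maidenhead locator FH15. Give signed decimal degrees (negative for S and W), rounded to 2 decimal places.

Field F=5, H=7: +5·20° lon, +7·10° lat → SW at lon -80°, lat -20°.
Square 1, 5: +1·2° lon, +5·1° lat → SW at lon -78°, lat -15°.
Cell spans 2° lon × 1° lat. NE corner is SW corner plus one full cell.
latitude -14.00, longitude -76.00.

-14.00, -76.00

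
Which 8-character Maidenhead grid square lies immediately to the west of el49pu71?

EL49pu61

Longitude extended square 7; −1 → 6.
The latitude characters are unchanged.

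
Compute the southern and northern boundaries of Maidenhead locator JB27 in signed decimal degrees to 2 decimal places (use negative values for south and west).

Field J=9, B=1: +9·20° lon, +1·10° lat → SW at lon 0°, lat -80°.
Square 2, 7: +2·2° lon, +7·1° lat → SW at lon 4°, lat -73°.
Cell spans 2° lon × 1° lat.
south -73.00, north -72.00.

-73.00, -72.00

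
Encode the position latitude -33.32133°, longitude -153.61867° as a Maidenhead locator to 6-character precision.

Offset from 180°W / 90°S: lon 26.3813°, lat 56.6787°.
Field: 26.3813/20 → 1 → B, 56.6787/10 → 5 → F; chars BF.
Square: 6.3813/2 → 3, 6.6787/1 → 6; chars 36.
Subsquare: 0.3813/0.0833333 → 4 → e, 0.6787/0.0416667 → 16 → q; chars eq.

BF36eq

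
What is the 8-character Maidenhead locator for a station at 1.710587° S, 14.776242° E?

JI78jg39

Offset from 180°W / 90°S: lon 194.77624°, lat 88.28941°.
Field: 194.77624/20 → 9 → J, 88.28941/10 → 8 → I; chars JI.
Square: 14.77624/2 → 7, 8.28941/1 → 8; chars 78.
Subsquare: 0.77624/0.0833333 → 9 → j, 0.28941/0.0416667 → 6 → g; chars jg.
Extended square: 0.02624/0.00833333 → 3, 0.03941/0.00416667 → 9; chars 39.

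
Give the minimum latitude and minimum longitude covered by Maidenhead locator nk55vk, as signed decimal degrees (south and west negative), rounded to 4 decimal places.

15.4167, 91.7500

Field N=13, K=10: +13·20° lon, +10·10° lat → SW at lon 80°, lat 10°.
Square 5, 5: +5·2° lon, +5·1° lat → SW at lon 90°, lat 15°.
Subsquare v=21, k=10: +21·0.0833333° lon, +10·0.0416667° lat → SW at lon 91.75°, lat 15.4167°.
latitude 15.4167, longitude 91.7500.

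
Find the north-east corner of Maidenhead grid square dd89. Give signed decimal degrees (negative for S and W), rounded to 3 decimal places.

-50.000, -102.000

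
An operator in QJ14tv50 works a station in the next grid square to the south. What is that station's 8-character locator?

QJ14tu59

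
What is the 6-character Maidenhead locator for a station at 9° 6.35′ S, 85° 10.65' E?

NI20ov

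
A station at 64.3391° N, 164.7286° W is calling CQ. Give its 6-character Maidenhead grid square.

AP74pi

Add 180° to longitude and 90° to latitude: 15.2714, 154.3391.
Field: lon ⌊15.2714/20⌋ = 0 → A; lat ⌊154.3391/10⌋ = 15 → P.
Square: lon ⌊15.2714/2⌋ = 7; lat ⌊4.3391/1⌋ = 4.
Subsquare: lon ⌊1.2714/0.0833333⌋ = 15 → p; lat ⌊0.3391/0.0416667⌋ = 8 → i.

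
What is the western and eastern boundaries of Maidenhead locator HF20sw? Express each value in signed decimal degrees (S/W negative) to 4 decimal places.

Field H=7, F=5: +7·20° lon, +5·10° lat → SW at lon -40°, lat -40°.
Square 2, 0: +2·2° lon, +0·1° lat → SW at lon -36°, lat -40°.
Subsquare s=18, w=22: +18·0.0833333° lon, +22·0.0416667° lat → SW at lon -34.5°, lat -39.0833°.
Cell spans 0.0833333° lon × 0.0416667° lat.
west -34.5000, east -34.4167.

-34.5000, -34.4167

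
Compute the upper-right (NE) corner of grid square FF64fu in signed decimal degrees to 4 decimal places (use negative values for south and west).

-35.1250, -67.5000

Field F=5, F=5: +5·20° lon, +5·10° lat → SW at lon -80°, lat -40°.
Square 6, 4: +6·2° lon, +4·1° lat → SW at lon -68°, lat -36°.
Subsquare f=5, u=20: +5·0.0833333° lon, +20·0.0416667° lat → SW at lon -67.5833°, lat -35.1667°.
Cell spans 0.0833333° lon × 0.0416667° lat. NE corner is SW corner plus one full cell.
latitude -35.1250, longitude -67.5000.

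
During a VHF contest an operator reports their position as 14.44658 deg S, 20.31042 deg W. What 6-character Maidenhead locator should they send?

Add 180° to longitude and 90° to latitude: 159.6896, 75.5534.
Field (20°×10°, letters A–R): lon ⌊159.6896/20⌋ = 7 → H; lat ⌊75.5534/10⌋ = 7 → H.
Square (2°×1°, digits 0–9): lon ⌊19.6896/2⌋ = 9; lat ⌊5.5534/1⌋ = 5.
Subsquare (5′×2.5′, letters a–x): lon ⌊1.6896/0.0833333⌋ = 20 → u; lat ⌊0.5534/0.0416667⌋ = 13 → n.

HH95un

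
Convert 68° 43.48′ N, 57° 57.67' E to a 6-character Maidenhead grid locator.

Add 180° to longitude and 90° to latitude: 237.9612, 158.7247.
Field (20°×10°, letters A–R): 237.9612/20 → 11 → L, 158.7247/10 → 15 → P; chars LP.
Square (2°×1°, digits 0–9): 17.9612/2 → 8, 8.7247/1 → 8; chars 88.
Subsquare (5′×2.5′, letters a–x): 1.9612/0.0833333 → 23 → x, 0.7247/0.0416667 → 17 → r; chars xr.

LP88xr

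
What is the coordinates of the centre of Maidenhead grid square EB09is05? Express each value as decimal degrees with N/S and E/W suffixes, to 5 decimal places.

Field E=4, B=1: +4·20° lon, +1·10° lat → SW at lon -100°, lat -80°.
Square 0, 9: +0·2° lon, +9·1° lat → SW at lon -100°, lat -71°.
Subsquare i=8, s=18: +8·0.0833333° lon, +18·0.0416667° lat → SW at lon -99.3333°, lat -70.25°.
Extended square 0, 5: +0·0.00833333° lon, +5·0.00416667° lat → SW at lon -99.3333°, lat -70.2292°.
Cell spans 0.00833333° lon × 0.00416667° lat. Centre is SW corner plus half of each.
latitude 70.22708° S, longitude 99.32917° W.

70.22708° S, 99.32917° W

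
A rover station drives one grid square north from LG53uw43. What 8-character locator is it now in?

LG53uw44

Latitude extended square 3; +1 → 4.
The longitude characters are unchanged.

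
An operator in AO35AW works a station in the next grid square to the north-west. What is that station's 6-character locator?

Longitude subsquare a = 0; −1 → -1, wraps to 23 = x, carry into square.
Longitude square 3; −1 → 2.
Latitude subsquare w = 22; +1 → 23 = x.

AO25xx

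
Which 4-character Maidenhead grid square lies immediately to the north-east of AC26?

AC37

Longitude square 2; +1 → 3.
Latitude square 6; +1 → 7.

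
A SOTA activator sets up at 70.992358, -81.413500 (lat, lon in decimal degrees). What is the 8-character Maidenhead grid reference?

EQ90hx08

Shift to the Maidenhead origin (180°W, 90°S): lon 98.58650, lat 160.99236.
Field: 98.58650/20 → 4 → E, 160.99236/10 → 16 → Q; chars EQ.
Square: 18.58650/2 → 9, 0.99236/1 → 0; chars 90.
Subsquare: 0.58650/0.0833333 → 7 → h, 0.99236/0.0416667 → 23 → x; chars hx.
Extended square: 0.00317/0.00833333 → 0, 0.03402/0.00416667 → 8; chars 08.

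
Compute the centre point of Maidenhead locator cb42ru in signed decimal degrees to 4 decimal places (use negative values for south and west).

Field C=2, B=1: +2·20° lon, +1·10° lat → SW at lon -140°, lat -80°.
Square 4, 2: +4·2° lon, +2·1° lat → SW at lon -132°, lat -78°.
Subsquare r=17, u=20: +17·0.0833333° lon, +20·0.0416667° lat → SW at lon -130.583°, lat -77.1667°.
Cell spans 0.0833333° lon × 0.0416667° lat. Centre is SW corner plus half of each.
latitude -77.1458, longitude -130.5417.

-77.1458, -130.5417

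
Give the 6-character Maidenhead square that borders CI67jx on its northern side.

CI68ja

Latitude subsquare x = 23; +1 → 24, wraps to 0 = a, carry into square.
Latitude square 7; +1 → 8.
The longitude characters are unchanged.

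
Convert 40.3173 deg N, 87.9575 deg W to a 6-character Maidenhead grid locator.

EN60ah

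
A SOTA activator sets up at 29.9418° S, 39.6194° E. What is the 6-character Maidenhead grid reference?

KG90tb

Add 180° to longitude and 90° to latitude: 219.6194, 60.0582.
Field: 219.6194/20 → 10 → K, 60.0582/10 → 6 → G; chars KG.
Square: 19.6194/2 → 9, 0.0582/1 → 0; chars 90.
Subsquare: 1.6194/0.0833333 → 19 → t, 0.0582/0.0416667 → 1 → b; chars tb.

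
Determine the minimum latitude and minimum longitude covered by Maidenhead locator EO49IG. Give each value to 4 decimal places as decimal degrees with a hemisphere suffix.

59.2500° N, 91.3333° W

Field E=4, O=14: +4·20° lon, +14·10° lat → SW at lon -100°, lat 50°.
Square 4, 9: +4·2° lon, +9·1° lat → SW at lon -92°, lat 59°.
Subsquare i=8, g=6: +8·0.0833333° lon, +6·0.0416667° lat → SW at lon -91.3333°, lat 59.25°.
latitude 59.2500° N, longitude 91.3333° W.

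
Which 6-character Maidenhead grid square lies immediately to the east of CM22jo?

CM22ko

Longitude subsquare j = 9; +1 → 10 = k.
The latitude characters are unchanged.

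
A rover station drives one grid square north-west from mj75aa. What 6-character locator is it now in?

Longitude subsquare a = 0; −1 → -1, wraps to 23 = x, carry into square.
Longitude square 7; −1 → 6.
Latitude subsquare a = 0; +1 → 1 = b.

MJ65xb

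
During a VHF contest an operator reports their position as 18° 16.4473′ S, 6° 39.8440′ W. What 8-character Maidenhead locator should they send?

IH61qr04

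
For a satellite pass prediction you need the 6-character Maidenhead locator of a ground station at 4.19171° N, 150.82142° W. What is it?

BJ44oe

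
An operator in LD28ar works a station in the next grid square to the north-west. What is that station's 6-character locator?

Longitude subsquare a = 0; −1 → -1, wraps to 23 = x, carry into square.
Longitude square 2; −1 → 1.
Latitude subsquare r = 17; +1 → 18 = s.

LD18xs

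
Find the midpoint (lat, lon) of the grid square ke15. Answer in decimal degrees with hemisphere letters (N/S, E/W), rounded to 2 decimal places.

44.50° S, 23.00° E

Field K=10, E=4: +10·20° lon, +4·10° lat → SW at lon 20°, lat -50°.
Square 1, 5: +1·2° lon, +5·1° lat → SW at lon 22°, lat -45°.
Cell spans 2° lon × 1° lat. Centre is SW corner plus half of each.
latitude 44.50° S, longitude 23.00° E.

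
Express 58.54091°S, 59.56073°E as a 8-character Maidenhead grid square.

LD91sl70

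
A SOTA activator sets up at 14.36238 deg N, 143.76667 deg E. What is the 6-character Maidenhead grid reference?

QK14vi

Add 180° to longitude and 90° to latitude: 323.7667, 104.3624.
Field (20°×10°, letters A–R): lon ⌊323.7667/20⌋ = 16 → Q; lat ⌊104.3624/10⌋ = 10 → K.
Square (2°×1°, digits 0–9): lon ⌊3.7667/2⌋ = 1; lat ⌊4.3624/1⌋ = 4.
Subsquare (5′×2.5′, letters a–x): lon ⌊1.7667/0.0833333⌋ = 21 → v; lat ⌊0.3624/0.0416667⌋ = 8 → i.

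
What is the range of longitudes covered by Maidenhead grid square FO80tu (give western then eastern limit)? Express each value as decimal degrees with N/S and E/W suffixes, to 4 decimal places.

62.4167° W, 62.3333° W

Field F=5, O=14: +5·20° lon, +14·10° lat → SW at lon -80°, lat 50°.
Square 8, 0: +8·2° lon, +0·1° lat → SW at lon -64°, lat 50°.
Subsquare t=19, u=20: +19·0.0833333° lon, +20·0.0416667° lat → SW at lon -62.4167°, lat 50.8333°.
Cell spans 0.0833333° lon × 0.0416667° lat.
west 62.4167° W, east 62.3333° W.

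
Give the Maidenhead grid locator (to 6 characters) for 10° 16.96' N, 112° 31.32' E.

Shift to the Maidenhead origin (180°W, 90°S): lon 292.5220, lat 100.2827.
Field: lon ⌊292.5220/20⌋ = 14 → O; lat ⌊100.2827/10⌋ = 10 → K.
Square: lon ⌊12.5220/2⌋ = 6; lat ⌊0.2827/1⌋ = 0.
Subsquare: lon ⌊0.5220/0.0833333⌋ = 6 → g; lat ⌊0.2827/0.0416667⌋ = 6 → g.

OK60gg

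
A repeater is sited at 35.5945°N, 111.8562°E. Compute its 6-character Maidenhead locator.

OM55wo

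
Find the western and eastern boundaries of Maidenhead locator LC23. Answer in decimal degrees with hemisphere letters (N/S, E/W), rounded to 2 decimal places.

44.00° E, 46.00° E

Field L=11, C=2: +11·20° lon, +2·10° lat → SW at lon 40°, lat -70°.
Square 2, 3: +2·2° lon, +3·1° lat → SW at lon 44°, lat -67°.
Cell spans 2° lon × 1° lat.
west 44.00° E, east 46.00° E.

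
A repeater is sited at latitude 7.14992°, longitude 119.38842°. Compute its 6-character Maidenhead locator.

OJ97qd

Offset from 180°W / 90°S: lon 299.3884°, lat 97.1499°.
Field (20°×10°, letters A–R): lon ⌊299.3884/20⌋ = 14 → O; lat ⌊97.1499/10⌋ = 9 → J.
Square (2°×1°, digits 0–9): lon ⌊19.3884/2⌋ = 9; lat ⌊7.1499/1⌋ = 7.
Subsquare (5′×2.5′, letters a–x): lon ⌊1.3884/0.0833333⌋ = 16 → q; lat ⌊0.1499/0.0416667⌋ = 3 → d.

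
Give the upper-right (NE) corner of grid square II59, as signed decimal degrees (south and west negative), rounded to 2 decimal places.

Field I=8, I=8: +8·20° lon, +8·10° lat → SW at lon -20°, lat -10°.
Square 5, 9: +5·2° lon, +9·1° lat → SW at lon -10°, lat -1°.
Cell spans 2° lon × 1° lat. NE corner is SW corner plus one full cell.
latitude 0.00, longitude -8.00.

0.00, -8.00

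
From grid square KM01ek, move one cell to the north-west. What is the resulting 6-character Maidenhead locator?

Longitude subsquare e = 4; −1 → 3 = d.
Latitude subsquare k = 10; +1 → 11 = l.

KM01dl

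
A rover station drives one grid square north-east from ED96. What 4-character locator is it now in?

FD07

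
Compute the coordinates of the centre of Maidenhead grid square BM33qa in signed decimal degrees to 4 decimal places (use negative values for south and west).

33.0208, -152.6250

Field B=1, M=12: +1·20° lon, +12·10° lat → SW at lon -160°, lat 30°.
Square 3, 3: +3·2° lon, +3·1° lat → SW at lon -154°, lat 33°.
Subsquare q=16, a=0: +16·0.0833333° lon, +0·0.0416667° lat → SW at lon -152.667°, lat 33°.
Cell spans 0.0833333° lon × 0.0416667° lat. Centre is SW corner plus half of each.
latitude 33.0208, longitude -152.6250.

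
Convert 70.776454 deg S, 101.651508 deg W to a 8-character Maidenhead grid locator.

DB99ef13

Offset from 180°W / 90°S: lon 78.34849°, lat 19.22355°.
Field: lon ⌊78.34849/20⌋ = 3 → D; lat ⌊19.22355/10⌋ = 1 → B.
Square: lon ⌊18.34849/2⌋ = 9; lat ⌊9.22355/1⌋ = 9.
Subsquare: lon ⌊0.34849/0.0833333⌋ = 4 → e; lat ⌊0.22355/0.0416667⌋ = 5 → f.
Extended square: lon ⌊0.01516/0.00833333⌋ = 1; lat ⌊0.01521/0.00416667⌋ = 3.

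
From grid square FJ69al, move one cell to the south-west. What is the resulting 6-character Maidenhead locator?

FJ59xk

Longitude subsquare a = 0; −1 → -1, wraps to 23 = x, carry into square.
Longitude square 6; −1 → 5.
Latitude subsquare l = 11; −1 → 10 = k.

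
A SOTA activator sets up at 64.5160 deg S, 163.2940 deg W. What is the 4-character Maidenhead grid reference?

AC85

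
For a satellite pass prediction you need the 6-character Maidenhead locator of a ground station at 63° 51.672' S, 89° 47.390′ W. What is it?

EC56cd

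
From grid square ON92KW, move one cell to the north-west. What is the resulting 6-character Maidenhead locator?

ON92jx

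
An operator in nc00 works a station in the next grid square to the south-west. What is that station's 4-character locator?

Longitude square 0; −1 → -1, wraps to 9, carry into field.
Longitude field N = 13; −1 → 12 = M.
Latitude square 0; −1 → -1, wraps to 9, carry into field.
Latitude field C = 2; −1 → 1 = B.

MB99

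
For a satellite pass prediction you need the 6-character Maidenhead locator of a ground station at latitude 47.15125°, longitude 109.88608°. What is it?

ON47wd

Offset from 180°W / 90°S: lon 289.8861°, lat 137.1513°.
Field: 289.8861/20 → 14 → O, 137.1513/10 → 13 → N; chars ON.
Square: 9.8861/2 → 4, 7.1513/1 → 7; chars 47.
Subsquare: 1.8861/0.0833333 → 22 → w, 0.1513/0.0416667 → 3 → d; chars wd.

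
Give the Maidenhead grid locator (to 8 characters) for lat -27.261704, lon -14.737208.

IG22pr17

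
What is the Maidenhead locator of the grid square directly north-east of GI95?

HI06

Longitude square 9; +1 → 10, wraps to 0, carry into field.
Longitude field G = 6; +1 → 7 = H.
Latitude square 5; +1 → 6.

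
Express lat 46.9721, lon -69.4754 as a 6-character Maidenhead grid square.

FN56gx

Offset from 180°W / 90°S: lon 110.5246°, lat 136.9721°.
Field (20°×10°, letters A–R): 110.5246/20 → 5 → F, 136.9721/10 → 13 → N; chars FN.
Square (2°×1°, digits 0–9): 10.5246/2 → 5, 6.9721/1 → 6; chars 56.
Subsquare (5′×2.5′, letters a–x): 0.5246/0.0833333 → 6 → g, 0.9721/0.0416667 → 23 → x; chars gx.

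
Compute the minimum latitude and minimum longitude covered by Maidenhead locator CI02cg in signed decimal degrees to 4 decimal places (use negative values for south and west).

Field C=2, I=8: +2·20° lon, +8·10° lat → SW at lon -140°, lat -10°.
Square 0, 2: +0·2° lon, +2·1° lat → SW at lon -140°, lat -8°.
Subsquare c=2, g=6: +2·0.0833333° lon, +6·0.0416667° lat → SW at lon -139.833°, lat -7.75°.
latitude -7.7500, longitude -139.8333.

-7.7500, -139.8333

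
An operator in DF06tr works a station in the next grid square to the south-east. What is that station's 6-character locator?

DF06uq

Longitude subsquare t = 19; +1 → 20 = u.
Latitude subsquare r = 17; −1 → 16 = q.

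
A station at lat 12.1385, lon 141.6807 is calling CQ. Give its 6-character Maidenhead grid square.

QK02ud

Shift to the Maidenhead origin (180°W, 90°S): lon 321.6807, lat 102.1385.
Field (20°×10°, letters A–R): 321.6807/20 → 16 → Q, 102.1385/10 → 10 → K; chars QK.
Square (2°×1°, digits 0–9): 1.6807/2 → 0, 2.1385/1 → 2; chars 02.
Subsquare (5′×2.5′, letters a–x): 1.6807/0.0833333 → 20 → u, 0.1385/0.0416667 → 3 → d; chars ud.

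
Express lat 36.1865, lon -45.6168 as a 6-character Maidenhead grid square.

Shift to the Maidenhead origin (180°W, 90°S): lon 134.3832, lat 126.1865.
Field (20°×10°, letters A–R): lon ⌊134.3832/20⌋ = 6 → G; lat ⌊126.1865/10⌋ = 12 → M.
Square (2°×1°, digits 0–9): lon ⌊14.3832/2⌋ = 7; lat ⌊6.1865/1⌋ = 6.
Subsquare (5′×2.5′, letters a–x): lon ⌊0.3832/0.0833333⌋ = 4 → e; lat ⌊0.1865/0.0416667⌋ = 4 → e.

GM76ee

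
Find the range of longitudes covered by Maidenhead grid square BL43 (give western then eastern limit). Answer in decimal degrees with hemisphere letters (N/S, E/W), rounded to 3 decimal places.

Field B=1, L=11: +1·20° lon, +11·10° lat → SW at lon -160°, lat 20°.
Square 4, 3: +4·2° lon, +3·1° lat → SW at lon -152°, lat 23°.
Cell spans 2° lon × 1° lat.
west 152.000° W, east 150.000° W.

152.000° W, 150.000° W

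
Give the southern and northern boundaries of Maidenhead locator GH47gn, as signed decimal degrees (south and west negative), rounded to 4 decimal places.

Field G=6, H=7: +6·20° lon, +7·10° lat → SW at lon -60°, lat -20°.
Square 4, 7: +4·2° lon, +7·1° lat → SW at lon -52°, lat -13°.
Subsquare g=6, n=13: +6·0.0833333° lon, +13·0.0416667° lat → SW at lon -51.5°, lat -12.4583°.
Cell spans 0.0833333° lon × 0.0416667° lat.
south -12.4583, north -12.4167.

-12.4583, -12.4167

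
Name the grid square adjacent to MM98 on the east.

Longitude square 9; +1 → 10, wraps to 0, carry into field.
Longitude field M = 12; +1 → 13 = N.
The latitude characters are unchanged.

NM08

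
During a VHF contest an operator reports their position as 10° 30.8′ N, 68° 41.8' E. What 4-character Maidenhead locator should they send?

Offset from 180°W / 90°S: lon 248.70°, lat 100.51°.
Field (20°×10°, letters A–R): 248.70/20 → 12 → M, 100.51/10 → 10 → K; chars MK.
Square (2°×1°, digits 0–9): 8.70/2 → 4, 0.51/1 → 0; chars 40.

MK40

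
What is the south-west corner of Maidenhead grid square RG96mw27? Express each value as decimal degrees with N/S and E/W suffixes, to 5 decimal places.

23.05417° S, 179.01667° E

Field R=17, G=6: +17·20° lon, +6·10° lat → SW at lon 160°, lat -30°.
Square 9, 6: +9·2° lon, +6·1° lat → SW at lon 178°, lat -24°.
Subsquare m=12, w=22: +12·0.0833333° lon, +22·0.0416667° lat → SW at lon 179°, lat -23.0833°.
Extended square 2, 7: +2·0.00833333° lon, +7·0.00416667° lat → SW at lon 179.017°, lat -23.0542°.
latitude 23.05417° S, longitude 179.01667° E.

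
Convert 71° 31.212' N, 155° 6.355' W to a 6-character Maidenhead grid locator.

Add 180° to longitude and 90° to latitude: 24.8941, 161.5202.
Field (20°×10°, letters A–R): lon ⌊24.8941/20⌋ = 1 → B; lat ⌊161.5202/10⌋ = 16 → Q.
Square (2°×1°, digits 0–9): lon ⌊4.8941/2⌋ = 2; lat ⌊1.5202/1⌋ = 1.
Subsquare (5′×2.5′, letters a–x): lon ⌊0.8941/0.0833333⌋ = 10 → k; lat ⌊0.5202/0.0416667⌋ = 12 → m.

BQ21km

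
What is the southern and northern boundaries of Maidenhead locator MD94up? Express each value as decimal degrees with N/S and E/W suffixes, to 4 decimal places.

Field M=12, D=3: +12·20° lon, +3·10° lat → SW at lon 60°, lat -60°.
Square 9, 4: +9·2° lon, +4·1° lat → SW at lon 78°, lat -56°.
Subsquare u=20, p=15: +20·0.0833333° lon, +15·0.0416667° lat → SW at lon 79.6667°, lat -55.375°.
Cell spans 0.0833333° lon × 0.0416667° lat.
south 55.3750° S, north 55.3333° S.

55.3750° S, 55.3333° S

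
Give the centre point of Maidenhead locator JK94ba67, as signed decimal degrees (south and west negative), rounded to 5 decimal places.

Field J=9, K=10: +9·20° lon, +10·10° lat → SW at lon 0°, lat 10°.
Square 9, 4: +9·2° lon, +4·1° lat → SW at lon 18°, lat 14°.
Subsquare b=1, a=0: +1·0.0833333° lon, +0·0.0416667° lat → SW at lon 18.0833°, lat 14°.
Extended square 6, 7: +6·0.00833333° lon, +7·0.00416667° lat → SW at lon 18.1333°, lat 14.0292°.
Cell spans 0.00833333° lon × 0.00416667° lat. Centre is SW corner plus half of each.
latitude 14.03125, longitude 18.13750.

14.03125, 18.13750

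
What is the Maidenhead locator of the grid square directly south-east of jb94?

Longitude square 9; +1 → 10, wraps to 0, carry into field.
Longitude field J = 9; +1 → 10 = K.
Latitude square 4; −1 → 3.

KB03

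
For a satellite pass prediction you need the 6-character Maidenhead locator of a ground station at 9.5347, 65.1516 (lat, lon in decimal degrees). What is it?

Add 180° to longitude and 90° to latitude: 245.1516, 99.5347.
Field: lon ⌊245.1516/20⌋ = 12 → M; lat ⌊99.5347/10⌋ = 9 → J.
Square: lon ⌊5.1516/2⌋ = 2; lat ⌊9.5347/1⌋ = 9.
Subsquare: lon ⌊1.1516/0.0833333⌋ = 13 → n; lat ⌊0.5347/0.0416667⌋ = 12 → m.

MJ29nm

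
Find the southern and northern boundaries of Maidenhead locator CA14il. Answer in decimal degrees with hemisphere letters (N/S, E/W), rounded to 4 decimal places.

85.5417° S, 85.5000° S

Field C=2, A=0: +2·20° lon, +0·10° lat → SW at lon -140°, lat -90°.
Square 1, 4: +1·2° lon, +4·1° lat → SW at lon -138°, lat -86°.
Subsquare i=8, l=11: +8·0.0833333° lon, +11·0.0416667° lat → SW at lon -137.333°, lat -85.5417°.
Cell spans 0.0833333° lon × 0.0416667° lat.
south 85.5417° S, north 85.5000° S.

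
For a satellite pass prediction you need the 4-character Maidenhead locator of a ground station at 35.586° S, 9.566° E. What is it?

Add 180° to longitude and 90° to latitude: 189.57, 54.41.
Field (20°×10°, letters A–R): 189.57/20 → 9 → J, 54.41/10 → 5 → F; chars JF.
Square (2°×1°, digits 0–9): 9.57/2 → 4, 4.41/1 → 4; chars 44.

JF44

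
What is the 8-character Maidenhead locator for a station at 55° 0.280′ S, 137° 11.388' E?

Offset from 180°W / 90°S: lon 317.18980°, lat 34.99533°.
Field: 317.18980/20 → 15 → P, 34.99533/10 → 3 → D; chars PD.
Square: 17.18980/2 → 8, 4.99533/1 → 4; chars 84.
Subsquare: 1.18980/0.0833333 → 14 → o, 0.99533/0.0416667 → 23 → x; chars ox.
Extended square: 0.02313/0.00833333 → 2, 0.03700/0.00416667 → 8; chars 28.

PD84ox28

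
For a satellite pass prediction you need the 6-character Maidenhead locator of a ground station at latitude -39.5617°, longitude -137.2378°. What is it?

CF10jk

Shift to the Maidenhead origin (180°W, 90°S): lon 42.7622, lat 50.4383.
Field: 42.7622/20 → 2 → C, 50.4383/10 → 5 → F; chars CF.
Square: 2.7622/2 → 1, 0.4383/1 → 0; chars 10.
Subsquare: 0.7622/0.0833333 → 9 → j, 0.4383/0.0416667 → 10 → k; chars jk.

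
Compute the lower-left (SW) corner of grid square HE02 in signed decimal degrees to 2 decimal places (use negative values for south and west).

-48.00, -40.00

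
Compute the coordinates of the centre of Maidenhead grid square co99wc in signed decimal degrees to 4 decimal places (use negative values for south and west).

Field C=2, O=14: +2·20° lon, +14·10° lat → SW at lon -140°, lat 50°.
Square 9, 9: +9·2° lon, +9·1° lat → SW at lon -122°, lat 59°.
Subsquare w=22, c=2: +22·0.0833333° lon, +2·0.0416667° lat → SW at lon -120.167°, lat 59.0833°.
Cell spans 0.0833333° lon × 0.0416667° lat. Centre is SW corner plus half of each.
latitude 59.1042, longitude -120.1250.

59.1042, -120.1250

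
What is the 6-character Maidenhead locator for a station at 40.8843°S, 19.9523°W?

Offset from 180°W / 90°S: lon 160.0477°, lat 49.1157°.
Field: 160.0477/20 → 8 → I, 49.1157/10 → 4 → E; chars IE.
Square: 0.0477/2 → 0, 9.1157/1 → 9; chars 09.
Subsquare: 0.0477/0.0833333 → 0 → a, 0.1157/0.0416667 → 2 → c; chars ac.

IE09ac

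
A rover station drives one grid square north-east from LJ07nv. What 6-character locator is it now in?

Longitude subsquare n = 13; +1 → 14 = o.
Latitude subsquare v = 21; +1 → 22 = w.

LJ07ow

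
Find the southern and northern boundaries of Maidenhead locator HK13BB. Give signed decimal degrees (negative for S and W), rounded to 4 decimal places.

13.0417, 13.0833

Field H=7, K=10: +7·20° lon, +10·10° lat → SW at lon -40°, lat 10°.
Square 1, 3: +1·2° lon, +3·1° lat → SW at lon -38°, lat 13°.
Subsquare b=1, b=1: +1·0.0833333° lon, +1·0.0416667° lat → SW at lon -37.9167°, lat 13.0417°.
Cell spans 0.0833333° lon × 0.0416667° lat.
south 13.0417, north 13.0833.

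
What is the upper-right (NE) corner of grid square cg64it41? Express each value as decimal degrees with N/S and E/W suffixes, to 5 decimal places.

Field C=2, G=6: +2·20° lon, +6·10° lat → SW at lon -140°, lat -30°.
Square 6, 4: +6·2° lon, +4·1° lat → SW at lon -128°, lat -26°.
Subsquare i=8, t=19: +8·0.0833333° lon, +19·0.0416667° lat → SW at lon -127.333°, lat -25.2083°.
Extended square 4, 1: +4·0.00833333° lon, +1·0.00416667° lat → SW at lon -127.3°, lat -25.2042°.
Cell spans 0.00833333° lon × 0.00416667° lat. NE corner is SW corner plus one full cell.
latitude 25.20000° S, longitude 127.29167° W.

25.20000° S, 127.29167° W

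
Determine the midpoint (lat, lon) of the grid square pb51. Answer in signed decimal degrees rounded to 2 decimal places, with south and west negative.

Field P=15, B=1: +15·20° lon, +1·10° lat → SW at lon 120°, lat -80°.
Square 5, 1: +5·2° lon, +1·1° lat → SW at lon 130°, lat -79°.
Cell spans 2° lon × 1° lat. Centre is SW corner plus half of each.
latitude -78.50, longitude 131.00.

-78.50, 131.00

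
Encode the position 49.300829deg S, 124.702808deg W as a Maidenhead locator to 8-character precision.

CE70pq57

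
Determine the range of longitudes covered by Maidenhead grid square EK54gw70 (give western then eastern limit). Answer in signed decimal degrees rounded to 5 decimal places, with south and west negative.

Field E=4, K=10: +4·20° lon, +10·10° lat → SW at lon -100°, lat 10°.
Square 5, 4: +5·2° lon, +4·1° lat → SW at lon -90°, lat 14°.
Subsquare g=6, w=22: +6·0.0833333° lon, +22·0.0416667° lat → SW at lon -89.5°, lat 14.9167°.
Extended square 7, 0: +7·0.00833333° lon, +0·0.00416667° lat → SW at lon -89.4417°, lat 14.9167°.
Cell spans 0.00833333° lon × 0.00416667° lat.
west -89.44167, east -89.43333.

-89.44167, -89.43333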